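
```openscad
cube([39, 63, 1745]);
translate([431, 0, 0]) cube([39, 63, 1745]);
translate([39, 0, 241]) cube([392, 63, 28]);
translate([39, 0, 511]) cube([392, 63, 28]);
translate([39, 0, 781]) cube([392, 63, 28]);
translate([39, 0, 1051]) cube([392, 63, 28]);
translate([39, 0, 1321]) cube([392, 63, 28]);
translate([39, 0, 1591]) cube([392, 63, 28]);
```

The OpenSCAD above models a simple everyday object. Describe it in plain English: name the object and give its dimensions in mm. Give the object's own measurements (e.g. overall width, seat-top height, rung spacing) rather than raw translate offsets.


A straight ladder. Two 39×63 mm vertical rails, 1745 mm tall, stand 470 mm apart (outside-to-outside) with their front faces coplanar on the −y side. 6 rungs, each 63 mm deep and 28 mm tall, span between the inner faces of the rails, front faces flush with the rails. The lowest rung's underside is at z = 241 mm and rungs are spaced 270 mm apart (underside to underside).


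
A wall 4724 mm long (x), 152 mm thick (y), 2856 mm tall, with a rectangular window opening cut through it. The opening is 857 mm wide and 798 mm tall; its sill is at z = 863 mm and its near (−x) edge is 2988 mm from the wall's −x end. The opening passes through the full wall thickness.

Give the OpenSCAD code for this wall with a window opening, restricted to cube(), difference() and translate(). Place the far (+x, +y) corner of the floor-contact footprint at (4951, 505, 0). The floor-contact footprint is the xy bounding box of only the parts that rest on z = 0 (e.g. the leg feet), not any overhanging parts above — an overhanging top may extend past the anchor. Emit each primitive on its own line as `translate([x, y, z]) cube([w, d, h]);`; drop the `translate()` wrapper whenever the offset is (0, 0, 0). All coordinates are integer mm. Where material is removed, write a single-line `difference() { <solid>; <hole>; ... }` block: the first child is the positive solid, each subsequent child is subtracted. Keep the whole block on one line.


difference() { translate([227, 353, 0]) cube([4724, 152, 2856]); translate([3215, 353, 863]) cube([857, 152, 798]); }


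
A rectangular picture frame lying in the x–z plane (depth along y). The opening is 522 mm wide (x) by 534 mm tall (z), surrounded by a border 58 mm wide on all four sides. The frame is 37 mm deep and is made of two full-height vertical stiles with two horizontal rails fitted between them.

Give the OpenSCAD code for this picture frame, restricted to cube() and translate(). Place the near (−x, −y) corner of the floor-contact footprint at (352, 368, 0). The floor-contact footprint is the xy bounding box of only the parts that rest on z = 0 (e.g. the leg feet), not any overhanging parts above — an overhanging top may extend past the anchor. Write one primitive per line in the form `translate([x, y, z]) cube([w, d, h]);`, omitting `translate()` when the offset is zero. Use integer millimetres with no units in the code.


translate([352, 368, 0]) cube([58, 37, 650]);
translate([932, 368, 0]) cube([58, 37, 650]);
translate([410, 368, 0]) cube([522, 37, 58]);
translate([410, 368, 592]) cube([522, 37, 58]);


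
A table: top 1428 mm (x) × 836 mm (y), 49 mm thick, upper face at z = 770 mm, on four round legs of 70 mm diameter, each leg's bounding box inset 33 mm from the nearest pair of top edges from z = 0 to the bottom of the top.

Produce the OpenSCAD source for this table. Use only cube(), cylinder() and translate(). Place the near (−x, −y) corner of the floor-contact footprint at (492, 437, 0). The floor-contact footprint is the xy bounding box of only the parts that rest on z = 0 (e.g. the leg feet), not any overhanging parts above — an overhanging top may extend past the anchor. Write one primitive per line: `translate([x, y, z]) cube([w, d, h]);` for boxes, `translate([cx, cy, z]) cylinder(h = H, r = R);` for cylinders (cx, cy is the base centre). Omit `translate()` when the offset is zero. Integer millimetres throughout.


translate([459, 404, 721]) cube([1428, 836, 49]);
translate([527, 472, 0]) cylinder(h = 721, r = 35);
translate([1819, 472, 0]) cylinder(h = 721, r = 35);
translate([527, 1172, 0]) cylinder(h = 721, r = 35);
translate([1819, 1172, 0]) cylinder(h = 721, r = 35);


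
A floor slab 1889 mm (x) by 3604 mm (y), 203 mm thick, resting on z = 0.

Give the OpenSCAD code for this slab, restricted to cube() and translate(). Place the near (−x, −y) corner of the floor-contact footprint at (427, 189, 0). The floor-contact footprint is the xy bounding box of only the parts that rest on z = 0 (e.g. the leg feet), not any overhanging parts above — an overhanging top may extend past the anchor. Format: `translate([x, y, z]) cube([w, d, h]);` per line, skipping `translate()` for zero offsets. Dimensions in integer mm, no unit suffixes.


translate([427, 189, 0]) cube([1889, 3604, 203]);


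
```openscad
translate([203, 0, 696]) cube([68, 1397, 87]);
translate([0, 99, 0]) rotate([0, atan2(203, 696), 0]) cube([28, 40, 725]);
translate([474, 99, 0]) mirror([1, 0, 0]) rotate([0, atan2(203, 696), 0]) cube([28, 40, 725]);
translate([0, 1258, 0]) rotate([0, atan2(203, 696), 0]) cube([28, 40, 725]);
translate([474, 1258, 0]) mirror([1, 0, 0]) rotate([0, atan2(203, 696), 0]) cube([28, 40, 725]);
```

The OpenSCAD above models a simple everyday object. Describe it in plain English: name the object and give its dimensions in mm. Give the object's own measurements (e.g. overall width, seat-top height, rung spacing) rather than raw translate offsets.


A sawhorse. A 68×1397×87 mm beam (x, y, z) sits on two A-frame leg pairs. Each pair is two raked legs of 28×40 mm section (40 mm along y) splaying symmetrically in x. Each leg rises 696 mm vertically over 203 mm of horizontal reach and is 725 mm long along its own axis. Every leg's outer bottom edge rests on the floor and its outer top edge meets a bottom edge of the beam — the left legs (tilting toward +x) meet the beam's −x bottom edge, the right legs (their mirror images, tilting toward −x) meet its +x bottom edge — so the leg tops tuck under the beam, the beam's underside is 696 mm above the floor, and the feet are 474 mm apart outside-to-outside with the beam centred between them. The two leg pairs are set in 99 mm from either end of the beam.


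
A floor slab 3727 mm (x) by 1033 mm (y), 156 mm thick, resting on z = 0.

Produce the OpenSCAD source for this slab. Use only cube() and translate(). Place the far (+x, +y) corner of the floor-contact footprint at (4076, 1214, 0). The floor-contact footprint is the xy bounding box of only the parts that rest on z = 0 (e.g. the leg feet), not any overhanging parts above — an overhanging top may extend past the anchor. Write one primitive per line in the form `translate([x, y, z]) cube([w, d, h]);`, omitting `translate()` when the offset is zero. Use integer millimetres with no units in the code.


translate([349, 181, 0]) cube([3727, 1033, 156]);


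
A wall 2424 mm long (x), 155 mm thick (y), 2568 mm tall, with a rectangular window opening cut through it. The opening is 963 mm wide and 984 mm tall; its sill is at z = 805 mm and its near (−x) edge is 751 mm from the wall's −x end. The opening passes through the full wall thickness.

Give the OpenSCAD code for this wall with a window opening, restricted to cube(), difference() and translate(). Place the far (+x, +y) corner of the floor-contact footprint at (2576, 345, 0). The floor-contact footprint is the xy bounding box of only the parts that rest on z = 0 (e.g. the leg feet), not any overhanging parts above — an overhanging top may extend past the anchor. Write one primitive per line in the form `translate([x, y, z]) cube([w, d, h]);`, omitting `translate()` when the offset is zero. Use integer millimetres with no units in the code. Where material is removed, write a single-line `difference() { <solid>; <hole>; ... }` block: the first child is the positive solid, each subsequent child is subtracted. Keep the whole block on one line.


difference() { translate([152, 190, 0]) cube([2424, 155, 2568]); translate([903, 190, 805]) cube([963, 155, 984]); }


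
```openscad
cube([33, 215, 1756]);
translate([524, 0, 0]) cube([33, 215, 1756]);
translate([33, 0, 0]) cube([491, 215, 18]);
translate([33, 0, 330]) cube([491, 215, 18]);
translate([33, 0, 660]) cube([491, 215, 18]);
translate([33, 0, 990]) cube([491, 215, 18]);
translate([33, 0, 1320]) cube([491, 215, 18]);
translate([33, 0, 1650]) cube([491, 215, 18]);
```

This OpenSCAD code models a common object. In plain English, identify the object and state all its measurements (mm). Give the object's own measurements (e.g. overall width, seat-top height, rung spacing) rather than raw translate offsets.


An open bookshelf. Two side panels, each 33 mm thick, 215 mm deep and 1756 mm tall, stand 557 mm apart (outside-to-outside). Between them sit 6 shelves, each 18 mm thick and 215 mm deep, spanning the full gap between the sides. The bottom shelf rests on the floor (its underside at z = 0) and the clear gap between one shelf's top and the next shelf's underside is 312 mm.


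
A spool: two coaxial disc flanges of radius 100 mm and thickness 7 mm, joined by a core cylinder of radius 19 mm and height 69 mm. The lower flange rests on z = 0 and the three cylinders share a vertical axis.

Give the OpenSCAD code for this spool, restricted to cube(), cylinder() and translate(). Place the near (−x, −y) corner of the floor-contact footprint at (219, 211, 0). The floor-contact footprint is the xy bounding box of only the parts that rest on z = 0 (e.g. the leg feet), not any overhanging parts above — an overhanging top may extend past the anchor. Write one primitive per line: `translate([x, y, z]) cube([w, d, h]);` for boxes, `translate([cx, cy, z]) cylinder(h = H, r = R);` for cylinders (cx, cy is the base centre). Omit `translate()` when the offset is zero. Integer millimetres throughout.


translate([319, 311, 0]) cylinder(h = 7, r = 100);
translate([319, 311, 7]) cylinder(h = 69, r = 19);
translate([319, 311, 76]) cylinder(h = 7, r = 100);


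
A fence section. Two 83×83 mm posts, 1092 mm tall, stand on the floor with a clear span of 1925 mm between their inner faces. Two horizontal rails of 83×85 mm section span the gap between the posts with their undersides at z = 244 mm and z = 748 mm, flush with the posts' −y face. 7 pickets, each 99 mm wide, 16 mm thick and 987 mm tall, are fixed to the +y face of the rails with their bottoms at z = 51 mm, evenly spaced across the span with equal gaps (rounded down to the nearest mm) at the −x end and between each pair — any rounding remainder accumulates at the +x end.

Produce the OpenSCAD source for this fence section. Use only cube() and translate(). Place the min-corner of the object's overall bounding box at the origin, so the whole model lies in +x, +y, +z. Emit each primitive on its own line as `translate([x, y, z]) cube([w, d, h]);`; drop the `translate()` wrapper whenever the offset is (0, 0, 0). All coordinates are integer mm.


cube([83, 83, 1092]);
translate([2008, 0, 0]) cube([83, 83, 1092]);
translate([83, 0, 244]) cube([1925, 83, 85]);
translate([83, 0, 748]) cube([1925, 83, 85]);
translate([237, 83, 51]) cube([99, 16, 987]);
translate([490, 83, 51]) cube([99, 16, 987]);
translate([743, 83, 51]) cube([99, 16, 987]);
translate([996, 83, 51]) cube([99, 16, 987]);
translate([1249, 83, 51]) cube([99, 16, 987]);
translate([1502, 83, 51]) cube([99, 16, 987]);
translate([1755, 83, 51]) cube([99, 16, 987]);


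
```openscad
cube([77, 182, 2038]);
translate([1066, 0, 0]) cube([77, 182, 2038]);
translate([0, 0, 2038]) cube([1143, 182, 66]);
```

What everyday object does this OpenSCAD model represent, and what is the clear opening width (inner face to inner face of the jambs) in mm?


A door frame. The clear opening width is 989 mm.

Two 2038 mm tall posts with a header on top — a door frame. The left jamb is 77 mm wide at x = 0; the right jamb starts at x = 1066. The clear opening is 1066 − 77 = 989 mm.


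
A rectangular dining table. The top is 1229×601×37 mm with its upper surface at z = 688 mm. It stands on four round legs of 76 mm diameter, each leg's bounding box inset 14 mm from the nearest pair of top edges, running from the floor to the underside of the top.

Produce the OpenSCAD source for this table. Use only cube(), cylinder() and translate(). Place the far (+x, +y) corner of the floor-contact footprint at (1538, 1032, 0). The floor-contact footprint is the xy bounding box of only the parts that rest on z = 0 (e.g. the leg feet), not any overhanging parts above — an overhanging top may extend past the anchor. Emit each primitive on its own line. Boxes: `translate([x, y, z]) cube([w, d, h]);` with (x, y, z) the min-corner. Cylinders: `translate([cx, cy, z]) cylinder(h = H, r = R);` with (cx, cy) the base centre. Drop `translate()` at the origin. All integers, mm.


translate([323, 445, 651]) cube([1229, 601, 37]);
translate([375, 497, 0]) cylinder(h = 651, r = 38);
translate([1500, 497, 0]) cylinder(h = 651, r = 38);
translate([375, 994, 0]) cylinder(h = 651, r = 38);
translate([1500, 994, 0]) cylinder(h = 651, r = 38);


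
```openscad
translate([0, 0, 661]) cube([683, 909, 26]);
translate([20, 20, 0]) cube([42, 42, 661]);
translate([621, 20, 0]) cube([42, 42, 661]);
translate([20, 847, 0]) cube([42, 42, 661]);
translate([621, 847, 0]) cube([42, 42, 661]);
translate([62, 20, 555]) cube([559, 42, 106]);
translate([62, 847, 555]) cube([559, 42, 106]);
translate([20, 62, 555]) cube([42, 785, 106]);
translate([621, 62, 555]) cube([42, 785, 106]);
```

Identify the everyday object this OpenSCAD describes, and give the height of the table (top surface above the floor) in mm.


A table. The table height is 687 mm.

A 683×909×26 slab sits at z = 661 on four 42 mm square posts — a table. The top surface is at 661 + 26 = 687 mm.


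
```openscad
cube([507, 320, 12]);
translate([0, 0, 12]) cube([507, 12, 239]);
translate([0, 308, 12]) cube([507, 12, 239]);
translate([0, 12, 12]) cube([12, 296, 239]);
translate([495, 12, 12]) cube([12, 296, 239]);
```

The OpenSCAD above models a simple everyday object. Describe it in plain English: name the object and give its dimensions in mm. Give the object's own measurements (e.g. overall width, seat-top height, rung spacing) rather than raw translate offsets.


An open-topped rectangular box: outside dimensions 507×320×251 mm, with a uniform wall and base thickness of 12 mm. The base is a full 507×320 slab on the floor; four walls sit on top of the base. The front and back walls (the −y and +y sides) span the full width; the two side walls fit between them.


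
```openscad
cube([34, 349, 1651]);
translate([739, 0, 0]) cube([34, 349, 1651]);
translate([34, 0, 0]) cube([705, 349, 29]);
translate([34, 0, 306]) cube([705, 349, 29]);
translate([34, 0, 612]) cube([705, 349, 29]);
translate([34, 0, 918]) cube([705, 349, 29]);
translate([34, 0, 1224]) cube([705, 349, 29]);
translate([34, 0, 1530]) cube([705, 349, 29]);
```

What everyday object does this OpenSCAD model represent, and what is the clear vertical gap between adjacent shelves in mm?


A bookshelf. The clear shelf gap is 277 mm.

Two tall side panels with 6 horizontal boards between them — a bookshelf. The first two shelf undersides are at z = 0 and z = 306; with shelf thickness 29, the clear gap is 306 − 0 − 29 = 277 mm.


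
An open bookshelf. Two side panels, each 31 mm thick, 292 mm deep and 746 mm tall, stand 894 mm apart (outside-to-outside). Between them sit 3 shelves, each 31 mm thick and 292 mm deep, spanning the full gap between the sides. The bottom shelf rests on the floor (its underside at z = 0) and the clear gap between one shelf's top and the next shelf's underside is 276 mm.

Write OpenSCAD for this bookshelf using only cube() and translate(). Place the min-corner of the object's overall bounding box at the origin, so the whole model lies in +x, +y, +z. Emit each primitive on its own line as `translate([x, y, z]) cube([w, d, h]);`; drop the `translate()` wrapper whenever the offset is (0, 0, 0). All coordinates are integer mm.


cube([31, 292, 746]);
translate([863, 0, 0]) cube([31, 292, 746]);
translate([31, 0, 0]) cube([832, 292, 31]);
translate([31, 0, 307]) cube([832, 292, 31]);
translate([31, 0, 614]) cube([832, 292, 31]);


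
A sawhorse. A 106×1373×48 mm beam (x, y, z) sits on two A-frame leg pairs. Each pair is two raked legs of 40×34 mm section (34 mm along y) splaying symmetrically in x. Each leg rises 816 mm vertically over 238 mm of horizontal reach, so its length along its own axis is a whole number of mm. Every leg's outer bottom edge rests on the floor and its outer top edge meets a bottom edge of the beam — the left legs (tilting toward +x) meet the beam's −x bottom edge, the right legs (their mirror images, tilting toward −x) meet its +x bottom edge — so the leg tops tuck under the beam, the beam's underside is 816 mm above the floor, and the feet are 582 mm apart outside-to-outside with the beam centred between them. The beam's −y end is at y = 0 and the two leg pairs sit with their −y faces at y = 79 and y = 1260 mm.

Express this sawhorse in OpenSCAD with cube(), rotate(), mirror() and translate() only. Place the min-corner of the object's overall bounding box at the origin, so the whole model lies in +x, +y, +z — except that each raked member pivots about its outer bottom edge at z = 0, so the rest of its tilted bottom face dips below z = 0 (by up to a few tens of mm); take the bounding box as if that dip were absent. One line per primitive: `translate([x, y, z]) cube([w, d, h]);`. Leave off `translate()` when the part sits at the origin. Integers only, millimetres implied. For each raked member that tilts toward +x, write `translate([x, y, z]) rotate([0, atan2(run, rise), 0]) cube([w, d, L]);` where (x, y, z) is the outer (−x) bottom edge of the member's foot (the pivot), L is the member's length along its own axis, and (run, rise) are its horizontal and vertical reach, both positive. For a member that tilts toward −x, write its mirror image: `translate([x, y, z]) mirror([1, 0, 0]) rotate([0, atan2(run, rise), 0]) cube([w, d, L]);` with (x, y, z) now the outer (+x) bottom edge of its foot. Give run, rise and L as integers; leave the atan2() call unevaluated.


translate([238, 0, 816]) cube([106, 1373, 48]);
translate([0, 79, 0]) rotate([0, atan2(238, 816), 0]) cube([40, 34, 850]);
translate([582, 79, 0]) mirror([1, 0, 0]) rotate([0, atan2(238, 816), 0]) cube([40, 34, 850]);
translate([0, 1260, 0]) rotate([0, atan2(238, 816), 0]) cube([40, 34, 850]);
translate([582, 1260, 0]) mirror([1, 0, 0]) rotate([0, atan2(238, 816), 0]) cube([40, 34, 850]);


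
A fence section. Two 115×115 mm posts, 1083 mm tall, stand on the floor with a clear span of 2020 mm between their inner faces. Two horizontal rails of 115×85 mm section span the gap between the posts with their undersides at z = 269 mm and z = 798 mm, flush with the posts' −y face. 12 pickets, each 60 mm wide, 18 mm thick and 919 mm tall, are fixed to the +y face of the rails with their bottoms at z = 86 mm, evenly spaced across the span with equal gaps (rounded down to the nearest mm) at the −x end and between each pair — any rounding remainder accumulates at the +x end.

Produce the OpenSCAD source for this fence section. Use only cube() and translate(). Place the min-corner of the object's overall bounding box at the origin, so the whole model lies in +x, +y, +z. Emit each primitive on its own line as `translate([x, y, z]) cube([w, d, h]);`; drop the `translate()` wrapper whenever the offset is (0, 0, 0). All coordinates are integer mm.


cube([115, 115, 1083]);
translate([2135, 0, 0]) cube([115, 115, 1083]);
translate([115, 0, 269]) cube([2020, 115, 85]);
translate([115, 0, 798]) cube([2020, 115, 85]);
translate([215, 115, 86]) cube([60, 18, 919]);
translate([375, 115, 86]) cube([60, 18, 919]);
translate([535, 115, 86]) cube([60, 18, 919]);
translate([695, 115, 86]) cube([60, 18, 919]);
translate([855, 115, 86]) cube([60, 18, 919]);
translate([1015, 115, 86]) cube([60, 18, 919]);
translate([1175, 115, 86]) cube([60, 18, 919]);
translate([1335, 115, 86]) cube([60, 18, 919]);
translate([1495, 115, 86]) cube([60, 18, 919]);
translate([1655, 115, 86]) cube([60, 18, 919]);
translate([1815, 115, 86]) cube([60, 18, 919]);
translate([1975, 115, 86]) cube([60, 18, 919]);


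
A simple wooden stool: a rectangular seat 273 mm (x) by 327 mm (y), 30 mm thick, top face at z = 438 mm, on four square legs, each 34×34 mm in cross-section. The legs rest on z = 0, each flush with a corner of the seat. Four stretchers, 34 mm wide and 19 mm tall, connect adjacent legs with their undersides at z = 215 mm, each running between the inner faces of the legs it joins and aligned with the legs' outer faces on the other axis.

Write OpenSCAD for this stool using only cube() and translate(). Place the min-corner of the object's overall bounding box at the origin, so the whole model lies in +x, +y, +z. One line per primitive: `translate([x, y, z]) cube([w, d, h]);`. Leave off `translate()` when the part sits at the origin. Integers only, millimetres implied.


// leg_h = 438 - 30 = 408
// stretcher span = 273 - 2*34 = 205
translate([0, 0, 408]) cube([273, 327, 30]);
cube([34, 34, 408]);
translate([239, 0, 0]) cube([34, 34, 408]);
translate([0, 293, 0]) cube([34, 34, 408]);
translate([239, 293, 0]) cube([34, 34, 408]);
translate([34, 0, 215]) cube([205, 34, 19]);
translate([34, 293, 215]) cube([205, 34, 19]);
translate([0, 34, 215]) cube([34, 259, 19]);
translate([239, 34, 215]) cube([34, 259, 19]);


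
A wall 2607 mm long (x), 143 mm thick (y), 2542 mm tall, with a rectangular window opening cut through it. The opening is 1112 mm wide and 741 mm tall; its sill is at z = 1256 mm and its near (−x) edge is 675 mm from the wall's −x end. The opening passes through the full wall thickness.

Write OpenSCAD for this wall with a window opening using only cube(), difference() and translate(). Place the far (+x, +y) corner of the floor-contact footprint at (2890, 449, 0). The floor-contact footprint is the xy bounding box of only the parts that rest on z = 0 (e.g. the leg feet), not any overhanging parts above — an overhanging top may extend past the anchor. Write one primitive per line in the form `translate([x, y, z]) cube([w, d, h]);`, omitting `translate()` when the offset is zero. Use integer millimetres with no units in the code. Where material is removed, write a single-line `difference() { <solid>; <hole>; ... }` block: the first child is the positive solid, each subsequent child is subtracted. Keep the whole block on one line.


difference() { translate([283, 306, 0]) cube([2607, 143, 2542]); translate([958, 306, 1256]) cube([1112, 143, 741]); }


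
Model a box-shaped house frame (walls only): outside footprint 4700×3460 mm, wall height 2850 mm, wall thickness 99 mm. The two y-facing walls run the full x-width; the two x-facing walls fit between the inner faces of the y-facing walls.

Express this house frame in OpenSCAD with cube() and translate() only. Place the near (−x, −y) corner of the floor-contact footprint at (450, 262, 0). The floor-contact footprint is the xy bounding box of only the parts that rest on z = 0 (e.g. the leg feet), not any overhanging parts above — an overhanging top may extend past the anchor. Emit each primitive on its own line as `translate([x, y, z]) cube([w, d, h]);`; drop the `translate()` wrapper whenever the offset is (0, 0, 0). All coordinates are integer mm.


translate([450, 262, 0]) cube([4700, 99, 2850]);
translate([450, 3623, 0]) cube([4700, 99, 2850]);
translate([450, 361, 0]) cube([99, 3262, 2850]);
translate([5051, 361, 0]) cube([99, 3262, 2850]);


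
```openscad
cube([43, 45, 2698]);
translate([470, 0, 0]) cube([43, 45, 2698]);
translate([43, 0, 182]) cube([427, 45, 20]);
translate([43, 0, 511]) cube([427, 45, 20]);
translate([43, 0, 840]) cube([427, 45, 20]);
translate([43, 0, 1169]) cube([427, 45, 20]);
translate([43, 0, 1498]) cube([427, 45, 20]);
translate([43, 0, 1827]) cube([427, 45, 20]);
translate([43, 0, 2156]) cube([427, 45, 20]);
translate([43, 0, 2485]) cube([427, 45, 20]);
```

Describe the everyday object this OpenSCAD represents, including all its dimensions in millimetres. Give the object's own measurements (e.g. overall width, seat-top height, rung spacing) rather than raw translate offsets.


A straight ladder. Two 43×45 mm vertical rails, 2698 mm tall, stand 513 mm apart (outside-to-outside) with their front faces coplanar on the −y side. 8 rungs, each 45 mm deep and 20 mm tall, span between the inner faces of the rails, front faces flush with the rails. The lowest rung's underside is at z = 182 mm and rungs are spaced 329 mm apart (underside to underside).


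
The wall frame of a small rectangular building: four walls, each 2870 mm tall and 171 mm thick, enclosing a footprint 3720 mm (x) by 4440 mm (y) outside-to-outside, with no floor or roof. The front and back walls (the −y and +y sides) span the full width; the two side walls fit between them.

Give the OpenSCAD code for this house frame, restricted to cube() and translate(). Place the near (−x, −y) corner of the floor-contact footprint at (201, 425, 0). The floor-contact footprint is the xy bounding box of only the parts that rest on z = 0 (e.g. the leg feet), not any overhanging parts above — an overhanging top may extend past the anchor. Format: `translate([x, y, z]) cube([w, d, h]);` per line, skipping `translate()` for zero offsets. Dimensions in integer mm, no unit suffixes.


translate([201, 425, 0]) cube([3720, 171, 2870]);
translate([201, 4694, 0]) cube([3720, 171, 2870]);
translate([201, 596, 0]) cube([171, 4098, 2870]);
translate([3750, 596, 0]) cube([171, 4098, 2870]);


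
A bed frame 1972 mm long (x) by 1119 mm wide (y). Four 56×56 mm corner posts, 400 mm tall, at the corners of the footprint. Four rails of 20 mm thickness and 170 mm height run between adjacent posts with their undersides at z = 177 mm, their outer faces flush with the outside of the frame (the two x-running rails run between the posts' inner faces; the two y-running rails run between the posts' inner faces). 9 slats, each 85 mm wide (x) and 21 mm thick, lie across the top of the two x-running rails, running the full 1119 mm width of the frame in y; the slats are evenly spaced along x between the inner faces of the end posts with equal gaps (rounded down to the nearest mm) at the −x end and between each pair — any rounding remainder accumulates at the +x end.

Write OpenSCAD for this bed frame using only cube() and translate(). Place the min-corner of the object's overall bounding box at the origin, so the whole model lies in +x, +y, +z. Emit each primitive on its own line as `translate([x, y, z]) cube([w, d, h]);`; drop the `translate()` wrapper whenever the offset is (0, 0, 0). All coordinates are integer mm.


cube([56, 56, 400]);
translate([0, 1063, 0]) cube([56, 56, 400]);
translate([1916, 0, 0]) cube([56, 56, 400]);
translate([1916, 1063, 0]) cube([56, 56, 400]);
translate([56, 0, 177]) cube([1860, 20, 170]);
translate([56, 1099, 177]) cube([1860, 20, 170]);
translate([0, 56, 177]) cube([20, 1007, 170]);
translate([1952, 56, 177]) cube([20, 1007, 170]);
translate([165, 0, 347]) cube([85, 1119, 21]);
translate([359, 0, 347]) cube([85, 1119, 21]);
translate([553, 0, 347]) cube([85, 1119, 21]);
translate([747, 0, 347]) cube([85, 1119, 21]);
translate([941, 0, 347]) cube([85, 1119, 21]);
translate([1135, 0, 347]) cube([85, 1119, 21]);
translate([1329, 0, 347]) cube([85, 1119, 21]);
translate([1523, 0, 347]) cube([85, 1119, 21]);
translate([1717, 0, 347]) cube([85, 1119, 21]);


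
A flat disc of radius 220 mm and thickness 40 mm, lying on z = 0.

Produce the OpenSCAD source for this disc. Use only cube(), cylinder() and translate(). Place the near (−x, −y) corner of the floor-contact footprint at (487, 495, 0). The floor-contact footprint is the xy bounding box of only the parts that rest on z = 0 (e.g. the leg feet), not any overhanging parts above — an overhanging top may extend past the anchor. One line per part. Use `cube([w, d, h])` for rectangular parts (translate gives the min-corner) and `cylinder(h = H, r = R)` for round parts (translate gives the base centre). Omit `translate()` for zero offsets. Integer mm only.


translate([707, 715, 0]) cylinder(h = 40, r = 220);


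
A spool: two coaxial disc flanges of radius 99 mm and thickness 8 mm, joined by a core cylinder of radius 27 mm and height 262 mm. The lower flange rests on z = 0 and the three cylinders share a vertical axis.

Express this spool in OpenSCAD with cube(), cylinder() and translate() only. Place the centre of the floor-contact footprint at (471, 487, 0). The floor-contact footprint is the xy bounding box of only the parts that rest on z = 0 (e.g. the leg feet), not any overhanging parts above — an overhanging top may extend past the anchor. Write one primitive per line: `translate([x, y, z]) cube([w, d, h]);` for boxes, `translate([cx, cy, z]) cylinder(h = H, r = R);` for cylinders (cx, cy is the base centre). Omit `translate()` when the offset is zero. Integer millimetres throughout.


translate([471, 487, 0]) cylinder(h = 8, r = 99);
translate([471, 487, 8]) cylinder(h = 262, r = 27);
translate([471, 487, 270]) cylinder(h = 8, r = 99);


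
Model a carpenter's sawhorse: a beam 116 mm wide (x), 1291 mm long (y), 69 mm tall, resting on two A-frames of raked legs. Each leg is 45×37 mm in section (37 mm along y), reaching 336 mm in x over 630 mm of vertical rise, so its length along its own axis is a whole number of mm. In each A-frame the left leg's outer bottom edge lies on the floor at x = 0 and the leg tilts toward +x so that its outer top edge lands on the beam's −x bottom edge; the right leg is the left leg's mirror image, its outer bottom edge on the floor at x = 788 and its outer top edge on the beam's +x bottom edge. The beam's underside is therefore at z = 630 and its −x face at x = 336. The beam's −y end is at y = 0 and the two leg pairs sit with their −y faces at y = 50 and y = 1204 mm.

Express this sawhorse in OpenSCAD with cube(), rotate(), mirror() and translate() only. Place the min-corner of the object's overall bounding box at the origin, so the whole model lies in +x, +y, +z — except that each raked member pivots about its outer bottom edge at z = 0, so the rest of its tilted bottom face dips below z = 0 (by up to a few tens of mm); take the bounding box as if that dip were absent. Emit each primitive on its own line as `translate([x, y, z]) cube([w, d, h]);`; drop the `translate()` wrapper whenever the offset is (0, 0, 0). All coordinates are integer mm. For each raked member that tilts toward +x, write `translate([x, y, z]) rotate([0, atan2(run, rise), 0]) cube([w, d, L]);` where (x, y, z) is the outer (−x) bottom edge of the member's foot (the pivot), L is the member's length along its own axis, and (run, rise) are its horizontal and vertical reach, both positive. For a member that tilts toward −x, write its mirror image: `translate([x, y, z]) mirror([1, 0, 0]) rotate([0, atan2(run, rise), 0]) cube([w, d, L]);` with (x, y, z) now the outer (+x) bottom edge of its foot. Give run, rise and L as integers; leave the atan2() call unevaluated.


// leg length = √(336² + 630²) = 714
// right-leg outer foot x = 2·336 + 116 = 788
// beam min-corner = (336, 0, 630)
translate([336, 0, 630]) cube([116, 1291, 69]);
translate([0, 50, 0]) rotate([0, atan2(336, 630), 0]) cube([45, 37, 714]);
translate([788, 50, 0]) mirror([1, 0, 0]) rotate([0, atan2(336, 630), 0]) cube([45, 37, 714]);
translate([0, 1204, 0]) rotate([0, atan2(336, 630), 0]) cube([45, 37, 714]);
translate([788, 1204, 0]) mirror([1, 0, 0]) rotate([0, atan2(336, 630), 0]) cube([45, 37, 714]);


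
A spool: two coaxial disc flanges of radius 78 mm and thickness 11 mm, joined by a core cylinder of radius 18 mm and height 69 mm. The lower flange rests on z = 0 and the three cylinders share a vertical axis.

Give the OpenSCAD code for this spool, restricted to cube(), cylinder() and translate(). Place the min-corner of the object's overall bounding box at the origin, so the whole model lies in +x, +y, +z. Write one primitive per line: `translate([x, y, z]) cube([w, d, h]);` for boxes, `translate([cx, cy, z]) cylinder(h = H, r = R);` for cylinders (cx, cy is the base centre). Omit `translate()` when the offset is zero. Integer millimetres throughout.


translate([78, 78, 0]) cylinder(h = 11, r = 78);
translate([78, 78, 11]) cylinder(h = 69, r = 18);
translate([78, 78, 80]) cylinder(h = 11, r = 78);


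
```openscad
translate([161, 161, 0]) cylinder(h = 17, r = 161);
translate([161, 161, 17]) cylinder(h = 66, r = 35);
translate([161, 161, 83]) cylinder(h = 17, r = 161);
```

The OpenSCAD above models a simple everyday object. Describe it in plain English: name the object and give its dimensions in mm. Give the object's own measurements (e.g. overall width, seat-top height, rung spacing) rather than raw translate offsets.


A spool: two coaxial disc flanges of radius 161 mm and thickness 17 mm, joined by a core cylinder of radius 35 mm and height 66 mm. The lower flange rests on z = 0 and the three cylinders share a vertical axis.


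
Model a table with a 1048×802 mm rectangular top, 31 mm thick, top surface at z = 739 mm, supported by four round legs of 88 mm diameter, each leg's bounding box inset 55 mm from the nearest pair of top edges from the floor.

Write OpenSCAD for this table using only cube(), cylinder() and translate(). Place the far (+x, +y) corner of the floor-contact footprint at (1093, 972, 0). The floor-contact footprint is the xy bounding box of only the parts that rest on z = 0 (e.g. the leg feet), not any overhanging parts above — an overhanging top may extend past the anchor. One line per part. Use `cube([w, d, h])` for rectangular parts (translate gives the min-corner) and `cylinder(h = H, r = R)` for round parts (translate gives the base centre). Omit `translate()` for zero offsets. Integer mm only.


translate([100, 225, 708]) cube([1048, 802, 31]);
translate([199, 324, 0]) cylinder(h = 708, r = 44);
translate([1049, 324, 0]) cylinder(h = 708, r = 44);
translate([199, 928, 0]) cylinder(h = 708, r = 44);
translate([1049, 928, 0]) cylinder(h = 708, r = 44);


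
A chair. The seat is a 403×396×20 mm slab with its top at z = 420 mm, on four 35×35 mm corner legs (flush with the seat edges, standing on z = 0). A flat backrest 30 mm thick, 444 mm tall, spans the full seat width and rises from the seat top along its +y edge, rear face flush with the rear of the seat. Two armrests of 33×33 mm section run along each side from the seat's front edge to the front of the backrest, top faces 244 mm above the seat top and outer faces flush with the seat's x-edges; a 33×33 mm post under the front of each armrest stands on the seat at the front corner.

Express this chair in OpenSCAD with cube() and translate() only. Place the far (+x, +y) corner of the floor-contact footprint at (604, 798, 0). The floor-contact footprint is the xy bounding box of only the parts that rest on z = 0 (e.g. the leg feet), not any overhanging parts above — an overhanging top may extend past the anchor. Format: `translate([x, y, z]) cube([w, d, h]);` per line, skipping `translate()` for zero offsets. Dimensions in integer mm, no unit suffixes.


translate([201, 402, 400]) cube([403, 396, 20]);
translate([201, 402, 0]) cube([35, 35, 400]);
translate([569, 402, 0]) cube([35, 35, 400]);
translate([201, 763, 0]) cube([35, 35, 400]);
translate([569, 763, 0]) cube([35, 35, 400]);
translate([201, 768, 420]) cube([403, 30, 444]);
translate([201, 402, 631]) cube([33, 366, 33]);
translate([571, 402, 631]) cube([33, 366, 33]);
translate([201, 402, 420]) cube([33, 33, 211]);
translate([571, 402, 420]) cube([33, 33, 211]);


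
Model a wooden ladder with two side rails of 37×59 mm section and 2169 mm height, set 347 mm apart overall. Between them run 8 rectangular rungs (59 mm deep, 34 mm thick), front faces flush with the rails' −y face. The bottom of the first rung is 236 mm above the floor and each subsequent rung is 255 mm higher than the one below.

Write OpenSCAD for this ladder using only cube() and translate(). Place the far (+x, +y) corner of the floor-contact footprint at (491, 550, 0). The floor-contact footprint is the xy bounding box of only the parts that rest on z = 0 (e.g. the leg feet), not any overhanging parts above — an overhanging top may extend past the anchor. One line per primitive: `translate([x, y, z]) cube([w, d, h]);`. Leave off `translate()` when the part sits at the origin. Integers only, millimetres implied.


// rung span = 347 - 2*37 = 273
// rung[k] z = 236 + k*255
translate([144, 491, 0]) cube([37, 59, 2169]);
translate([454, 491, 0]) cube([37, 59, 2169]);
translate([181, 491, 236]) cube([273, 59, 34]);
translate([181, 491, 491]) cube([273, 59, 34]);
translate([181, 491, 746]) cube([273, 59, 34]);
translate([181, 491, 1001]) cube([273, 59, 34]);
translate([181, 491, 1256]) cube([273, 59, 34]);
translate([181, 491, 1511]) cube([273, 59, 34]);
translate([181, 491, 1766]) cube([273, 59, 34]);
translate([181, 491, 2021]) cube([273, 59, 34]);


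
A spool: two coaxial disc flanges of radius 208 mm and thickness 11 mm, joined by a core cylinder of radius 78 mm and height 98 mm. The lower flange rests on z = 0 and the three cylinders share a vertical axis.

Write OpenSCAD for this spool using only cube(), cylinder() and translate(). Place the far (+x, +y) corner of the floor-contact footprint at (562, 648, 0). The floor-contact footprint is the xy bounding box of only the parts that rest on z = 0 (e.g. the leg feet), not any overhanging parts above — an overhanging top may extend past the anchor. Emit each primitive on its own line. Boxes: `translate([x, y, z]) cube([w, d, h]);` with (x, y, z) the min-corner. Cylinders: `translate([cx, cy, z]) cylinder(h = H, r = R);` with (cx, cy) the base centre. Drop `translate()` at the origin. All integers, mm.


translate([354, 440, 0]) cylinder(h = 11, r = 208);
translate([354, 440, 11]) cylinder(h = 98, r = 78);
translate([354, 440, 109]) cylinder(h = 11, r = 208);


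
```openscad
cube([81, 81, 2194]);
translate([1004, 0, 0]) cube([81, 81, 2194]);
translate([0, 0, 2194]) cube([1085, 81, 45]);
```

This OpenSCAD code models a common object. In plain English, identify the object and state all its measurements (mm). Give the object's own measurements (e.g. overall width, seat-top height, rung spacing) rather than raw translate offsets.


A door frame. The clear opening is 923 mm wide and 2194 mm high. Two 81 mm wide jambs, 81 mm deep, stand either side of the opening from the floor to the top of the opening. A 45 mm thick head sits across the top of both jambs, spanning the full outside width of the frame.


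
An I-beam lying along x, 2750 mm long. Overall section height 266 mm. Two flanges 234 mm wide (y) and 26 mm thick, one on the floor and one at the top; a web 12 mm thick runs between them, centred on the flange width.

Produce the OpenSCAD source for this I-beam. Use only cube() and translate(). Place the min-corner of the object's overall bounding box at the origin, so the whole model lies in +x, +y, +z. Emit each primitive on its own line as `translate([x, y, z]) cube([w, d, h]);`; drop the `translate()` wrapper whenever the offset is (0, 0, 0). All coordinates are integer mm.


cube([2750, 234, 26]);
translate([0, 111, 26]) cube([2750, 12, 214]);
translate([0, 0, 240]) cube([2750, 234, 26]);


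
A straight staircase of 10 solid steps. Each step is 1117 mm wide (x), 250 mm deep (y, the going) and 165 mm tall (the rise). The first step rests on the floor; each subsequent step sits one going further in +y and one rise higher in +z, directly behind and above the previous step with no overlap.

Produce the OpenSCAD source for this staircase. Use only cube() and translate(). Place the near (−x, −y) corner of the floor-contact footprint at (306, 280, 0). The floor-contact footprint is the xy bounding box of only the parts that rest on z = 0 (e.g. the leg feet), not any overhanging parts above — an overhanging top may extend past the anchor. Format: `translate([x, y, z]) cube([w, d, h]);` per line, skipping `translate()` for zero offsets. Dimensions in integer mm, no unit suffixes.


translate([306, 280, 0]) cube([1117, 250, 165]);
translate([306, 530, 165]) cube([1117, 250, 165]);
translate([306, 780, 330]) cube([1117, 250, 165]);
translate([306, 1030, 495]) cube([1117, 250, 165]);
translate([306, 1280, 660]) cube([1117, 250, 165]);
translate([306, 1530, 825]) cube([1117, 250, 165]);
translate([306, 1780, 990]) cube([1117, 250, 165]);
translate([306, 2030, 1155]) cube([1117, 250, 165]);
translate([306, 2280, 1320]) cube([1117, 250, 165]);
translate([306, 2530, 1485]) cube([1117, 250, 165]);
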